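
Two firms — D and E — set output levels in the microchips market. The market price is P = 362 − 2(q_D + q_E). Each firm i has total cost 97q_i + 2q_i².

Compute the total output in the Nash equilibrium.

53

Firm D's profit: π = q_D(362 − 2(q_D + q_E)) − 97q_D − 2q_D².
∂π/∂q_D = 265 − 8q_D − 2q_E = 0, so q_D = 33.125 − 0.25q_E.
By symmetry q_E = q_D; substituting into the reaction function, 1.25q_D = 33.125 and q_D = 26.5.
Total output: 26.5 + 26.5 = 53.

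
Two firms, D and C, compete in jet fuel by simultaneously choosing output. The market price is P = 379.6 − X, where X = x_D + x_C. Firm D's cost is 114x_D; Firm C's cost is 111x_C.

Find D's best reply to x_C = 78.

93.8

Firm D's profit: π = x_D(379.6 − (x_D + x_C)) − 114x_D.
∂π/∂x_D = 265.6 − 2x_D − x_C = 0, so x_D = 132.8 − 0.5x_C.
At x_C = 78: x_D = 132.8 − 0.5·78 = 93.8.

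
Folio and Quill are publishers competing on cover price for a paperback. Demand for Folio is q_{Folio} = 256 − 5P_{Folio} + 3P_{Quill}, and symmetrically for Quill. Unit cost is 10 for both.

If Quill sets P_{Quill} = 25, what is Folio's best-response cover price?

38.1

Folio's profit: π = (P_{Folio} − 10)(256 − 5P_{Folio} + 3P_{Quill}).
∂π/∂P_{Folio} = 306 − 10P_{Folio} + 3P_{Quill} = 0 ⇒ P_{Folio} = 30.6 + 0.3P_{Quill}.
At P_{Quill} = 25: P_{Folio} = 30.6 + 0.3·25 = 38.1.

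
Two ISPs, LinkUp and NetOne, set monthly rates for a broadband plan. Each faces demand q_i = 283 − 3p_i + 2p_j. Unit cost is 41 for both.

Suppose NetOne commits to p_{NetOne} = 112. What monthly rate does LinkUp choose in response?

105

LinkUp's profit: π = (p_{LinkUp} − 41)(283 − 3p_{LinkUp} + 2p_{NetOne}).
∂π/∂p_{LinkUp} = 406 − 6p_{LinkUp} + 2p_{NetOne} = 0 ⇒ p_{LinkUp} = 203/3 + (1/3)p_{NetOne}.
At p_{NetOne} = 112: p_{LinkUp} = 203/3 + (1/3)·112 = 105.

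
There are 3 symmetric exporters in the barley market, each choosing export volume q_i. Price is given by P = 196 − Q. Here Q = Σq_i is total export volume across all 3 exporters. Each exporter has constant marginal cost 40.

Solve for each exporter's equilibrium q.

A representative exporter's profit is π_i = q_i(196 − Q) − 40q_i, with Q = q_i + Σ_{j≠i} q_j.
First-order condition: 156 − 2q_i − Σ_{j≠i} q_j = 0.
Imposing symmetry (q_j = q for all j) turns Σ_{j≠i} q_j into 2q, so 156 = 4q and q = 39.

39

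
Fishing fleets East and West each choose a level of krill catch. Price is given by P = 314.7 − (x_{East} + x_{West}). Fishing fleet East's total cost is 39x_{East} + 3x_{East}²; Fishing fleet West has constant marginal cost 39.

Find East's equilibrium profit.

Fishing fleet East's profit: π = x_{East}(314.7 − (x_{East} + x_{West})) − 39x_{East} − 3x_{East}².
∂π/∂x_{East} = 275.7 − 8x_{East} − x_{West} = 0, so x_{East} = 34.4625 − 0.125x_{West}.
For West: ∂π/∂x_{West} = 275.7 − 2x_{West} − x_{East} = 0 ⇒ x_{West} = 137.85 − 0.5x_{East}.
Solving the two reaction functions simultaneously: (1 − (−0.125)(−0.5))x_{East} = 34.4625 − 0.125·137.85, so 0.9375x_{East} = 2757/160 and x_{East} = 18.38.
Then x_{West} = 137.85 − 0.5·18.38 = 128.66.
Price P = 314.7 − 147.04 = 167.66.
East's profit: (167.66 − 39)·18.38 − 3(18.38)² = 1351.2976.

1351.2976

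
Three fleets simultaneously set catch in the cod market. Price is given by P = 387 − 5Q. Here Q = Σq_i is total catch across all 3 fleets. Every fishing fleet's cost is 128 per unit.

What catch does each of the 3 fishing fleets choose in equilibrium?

A representative fishing fleet's profit is π_i = q_i(387 − 5Q) − 128q_i, with Q = q_i + Σ_{j≠i} q_j.
First-order condition: 259 − 10q_i − 5Σ_{j≠i} q_j = 0.
With identical fishing fleets, set every q_j = q: then 259 − 10q − 10q = 0, i.e. q = 259/20 = 12.95.

12.95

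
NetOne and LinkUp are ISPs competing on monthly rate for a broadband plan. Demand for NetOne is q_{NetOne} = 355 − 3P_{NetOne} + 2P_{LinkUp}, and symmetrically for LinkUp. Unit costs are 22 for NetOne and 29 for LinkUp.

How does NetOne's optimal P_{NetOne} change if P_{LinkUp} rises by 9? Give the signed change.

3

NetOne's profit: π = (P_{NetOne} − 22)(355 − 3P_{NetOne} + 2P_{LinkUp}).
∂π/∂P_{NetOne} = 421 − 6P_{NetOne} + 2P_{LinkUp} = 0 ⇒ P_{NetOne} = 421/6 + (1/3)P_{LinkUp}.
The reaction-function slope is 1/3, so a 9-unit rise in P_{LinkUp} moves P_{NetOne} by 1/3 × 9 = 3. NetOne's best response rises — the actions are strategic complements.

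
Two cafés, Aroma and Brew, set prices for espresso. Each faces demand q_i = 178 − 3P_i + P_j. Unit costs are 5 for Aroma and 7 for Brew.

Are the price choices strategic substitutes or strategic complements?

strategic complements

Aroma's profit: π = (P_{Aroma} − 5)(178 − 3P_{Aroma} + P_{Brew}).
∂π/∂P_{Aroma} = 193 − 6P_{Aroma} + P_{Brew} = 0 ⇒ P_{Aroma} = 193/6 + (1/6)P_{Brew}.
The best-response slope dP_{Aroma}/dP_{Brew} = 1/6 > 0: the reaction function is upward-sloping, so the choices are strategic complements.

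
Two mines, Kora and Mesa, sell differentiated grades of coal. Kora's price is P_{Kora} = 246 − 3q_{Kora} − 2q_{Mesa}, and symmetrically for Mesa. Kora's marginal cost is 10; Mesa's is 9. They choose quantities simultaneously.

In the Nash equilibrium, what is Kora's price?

Mine Kora's profit: π = q_{Kora}(246 − 3q_{Kora} − 2q_{Mesa}) − 10q_{Kora}.
∂π/∂q_{Kora} = 236 − 6q_{Kora} − 2q_{Mesa} = 0 ⇒ q_{Kora} = 118/3 − (1/3)q_{Mesa}.
Similarly q_{Mesa} = 39.5 − (1/3)q_{Kora}.
Solving the two reaction functions simultaneously: (1 − (−1/3)(−1/3))q_{Kora} = 118/3 − (1/3)·39.5, so (8/9)q_{Kora} = 157/6 and q_{Kora} = 29.4375.
Then q_{Mesa} = 39.5 − (1/3)·29.4375 = 29.6875.
P_{Kora} = 246 − 3·29.4375 − 2·29.6875 = 98.3125.

98.3125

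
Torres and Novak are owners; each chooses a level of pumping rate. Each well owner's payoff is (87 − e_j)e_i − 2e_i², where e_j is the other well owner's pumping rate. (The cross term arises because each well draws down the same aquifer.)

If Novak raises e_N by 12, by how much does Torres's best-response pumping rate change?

-3

Torres's payoff is (87 − e_N)e_T − 2e_T².
∂π/∂e_T = 87 − e_N − 4e_T = 0, so e_T = 21.75 − 0.25e_N.
The reaction-function slope is −0.25, so a 12-unit rise in e_N moves e_T by −0.25 × 12 = −3. Torres's best response falls — the actions are strategic substitutes.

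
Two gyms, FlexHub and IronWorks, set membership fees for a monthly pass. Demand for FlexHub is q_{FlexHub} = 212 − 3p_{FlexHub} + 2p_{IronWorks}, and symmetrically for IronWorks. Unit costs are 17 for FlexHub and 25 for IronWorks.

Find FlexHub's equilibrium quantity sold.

150.75

FlexHub's profit: π = (p_{FlexHub} − 17)(212 − 3p_{FlexHub} + 2p_{IronWorks}).
∂π/∂p_{FlexHub} = 263 − 6p_{FlexHub} + 2p_{IronWorks} = 0 ⇒ p_{FlexHub} = 263/6 + (1/3)p_{IronWorks}.
Similarly p_{IronWorks} = 287/6 + (1/3)p_{FlexHub}.
Plugging p_{IronWorks} into FlexHub's best response: p_{FlexHub} = 263/6 + (1/3)(287/6 + (1/3)p_{FlexHub}) ⇒ (8/9)p_{FlexHub} = 538/9, so p_{FlexHub} = 67.25.
Then p_{IronWorks} = 287/6 + (1/3)·67.25 = 70.25.
q_{FlexHub} = 212 − 3·67.25 + 2·70.25 = 150.75.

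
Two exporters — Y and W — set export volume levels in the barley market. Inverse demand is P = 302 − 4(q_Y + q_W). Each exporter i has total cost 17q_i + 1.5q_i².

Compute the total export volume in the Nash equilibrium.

38

Exporter Y's profit: π = q_Y(302 − 4(q_Y + q_W)) − 17q_Y − 1.5q_Y².
∂π/∂q_Y = 285 − 11q_Y − 4q_W = 0, so q_Y = 285/11 − (4/11)q_W.
The game is symmetric, so in equilibrium q_W = q_Y: the reaction function gives (15/11)q_Y = 285/11, hence q_Y = 19.
Total export volume: 19 + 19 = 38.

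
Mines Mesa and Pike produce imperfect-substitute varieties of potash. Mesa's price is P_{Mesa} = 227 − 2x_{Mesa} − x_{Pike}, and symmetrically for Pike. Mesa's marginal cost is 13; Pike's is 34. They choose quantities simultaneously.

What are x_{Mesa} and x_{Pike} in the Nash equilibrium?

Mine Mesa's profit: π = x_{Mesa}(227 − 2x_{Mesa} − x_{Pike}) − 13x_{Mesa}.
∂π/∂x_{Mesa} = 214 − 4x_{Mesa} − x_{Pike} = 0 ⇒ x_{Mesa} = 53.5 − 0.25x_{Pike}.
Similarly x_{Pike} = 48.25 − 0.25x_{Mesa}.
Substituting the second reaction function into the first: x_{Mesa} = 53.5 − 0.25(48.25 − 0.25x_{Mesa}), which gives 0.9375x_{Mesa} = 41.4375 ⇒ x_{Mesa} = 44.2.
Then x_{Pike} = 48.25 − 0.25·44.2 = 37.2.

44.2, 37.2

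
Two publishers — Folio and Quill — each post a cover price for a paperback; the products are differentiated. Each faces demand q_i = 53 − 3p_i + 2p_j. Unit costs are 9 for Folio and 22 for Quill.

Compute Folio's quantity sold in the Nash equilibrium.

Folio's profit: π = (p_{Folio} − 9)(53 − 3p_{Folio} + 2p_{Quill}).
∂π/∂p_{Folio} = 80 − 6p_{Folio} + 2p_{Quill} = 0 ⇒ p_{Folio} = 40/3 + (1/3)p_{Quill}.
Similarly p_{Quill} = 119/6 + (1/3)p_{Folio}.
Plugging p_{Quill} into Folio's best response: p_{Folio} = 40/3 + (1/3)(119/6 + (1/3)p_{Folio}) ⇒ (8/9)p_{Folio} = 359/18, so p_{Folio} = 22.4375.
Then p_{Quill} = 119/6 + (1/3)·22.4375 = 27.3125.
q_{Folio} = 53 − 3·22.4375 + 2·27.3125 = 40.3125.

40.3125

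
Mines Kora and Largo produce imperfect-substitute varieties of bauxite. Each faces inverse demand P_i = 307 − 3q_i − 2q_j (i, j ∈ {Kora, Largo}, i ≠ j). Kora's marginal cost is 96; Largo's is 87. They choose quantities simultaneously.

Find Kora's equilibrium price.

Mine Kora's profit: π = q_{Kora}(307 − 3q_{Kora} − 2q_{Largo}) − 96q_{Kora}.
∂π/∂q_{Kora} = 211 − 6q_{Kora} − 2q_{Largo} = 0 ⇒ q_{Kora} = 211/6 − (1/3)q_{Largo}.
Similarly q_{Largo} = 110/3 − (1/3)q_{Kora}.
Solving the two reaction functions simultaneously: (1 − (−1/3)(−1/3))q_{Kora} = 211/6 − (1/3)·(110/3), so (8/9)q_{Kora} = 413/18 and q_{Kora} = 25.8125.
Then q_{Largo} = 110/3 − (1/3)·25.8125 = 28.0625.
P_{Kora} = 307 − 3·25.8125 − 2·28.0625 = 173.4375.

173.4375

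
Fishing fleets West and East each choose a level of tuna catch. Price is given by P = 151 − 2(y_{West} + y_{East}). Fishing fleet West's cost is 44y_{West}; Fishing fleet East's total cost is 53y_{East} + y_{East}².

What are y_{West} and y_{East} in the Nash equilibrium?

Fishing fleet West's profit: π = y_{West}(151 − 2(y_{West} + y_{East})) − 44y_{West}.
∂π/∂y_{West} = 107 − 4y_{West} − 2y_{East} = 0, so y_{West} = 26.75 − 0.5y_{East}.
For East: ∂π/∂y_{East} = 98 − 6y_{East} − 2y_{West} = 0 ⇒ y_{East} = 49/3 − (1/3)y_{West}.
Solving the two reaction functions simultaneously: (1 − (−0.5)(−1/3))y_{West} = 26.75 − 0.5·(49/3), so (5/6)y_{West} = 223/12 and y_{West} = 22.3.
Then y_{East} = 49/3 − (1/3)·22.3 = 8.9.

22.3, 8.9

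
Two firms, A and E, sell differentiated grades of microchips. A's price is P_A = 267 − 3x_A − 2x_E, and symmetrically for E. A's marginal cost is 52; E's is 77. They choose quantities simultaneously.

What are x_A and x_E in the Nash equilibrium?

28.4375, 22.1875

Firm A's profit: π = x_A(267 − 3x_A − 2x_E) − 52x_A.
∂π/∂x_A = 215 − 6x_A − 2x_E = 0 ⇒ x_A = 215/6 − (1/3)x_E.
Similarly x_E = 95/3 − (1/3)x_A.
Plugging x_E into A's best response: x_A = 215/6 − (1/3)(95/3 − (1/3)x_A) ⇒ (8/9)x_A = 455/18, so x_A = 28.4375.
Then x_E = 95/3 − (1/3)·28.4375 = 22.1875.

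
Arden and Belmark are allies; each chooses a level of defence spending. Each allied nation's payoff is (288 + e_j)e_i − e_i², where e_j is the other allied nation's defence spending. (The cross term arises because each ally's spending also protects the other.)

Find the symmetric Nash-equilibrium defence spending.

288

Arden's payoff is (288 + e_B)e_A − e_A².
∂π/∂e_A = 288 + e_B − 2e_A = 0, so e_A = 144 + 0.5e_B.
The game is symmetric, so in equilibrium e_B = e_A: the reaction function gives 0.5e_A = 144, hence e_A = 288.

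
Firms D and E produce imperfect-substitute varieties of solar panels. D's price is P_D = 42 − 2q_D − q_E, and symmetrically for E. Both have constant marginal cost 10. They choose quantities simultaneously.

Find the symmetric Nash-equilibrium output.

6.4

Firm D's profit: π = q_D(42 − 2q_D − q_E) − 10q_D.
∂π/∂q_D = 32 − 4q_D − q_E = 0 ⇒ q_D = 8 − 0.25q_E.
Setting q_D = q_E in the reaction function: q_D = 8 − 0.25q_D, so q_D = 8 / 1.25 = 6.4.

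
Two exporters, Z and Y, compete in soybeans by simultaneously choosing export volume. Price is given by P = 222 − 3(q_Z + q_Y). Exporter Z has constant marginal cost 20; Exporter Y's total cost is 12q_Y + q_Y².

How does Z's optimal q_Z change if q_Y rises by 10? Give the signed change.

-5

Exporter Z's profit: π = q_Z(222 − 3(q_Z + q_Y)) − 20q_Z.
∂π/∂q_Z = 202 − 6q_Z − 3q_Y = 0, so q_Z = 101/3 − 0.5q_Y.
The reaction-function slope is −0.5, so a 10-unit rise in q_Y moves q_Z by −0.5 × 10 = −5. Z's best response falls — the actions are strategic substitutes.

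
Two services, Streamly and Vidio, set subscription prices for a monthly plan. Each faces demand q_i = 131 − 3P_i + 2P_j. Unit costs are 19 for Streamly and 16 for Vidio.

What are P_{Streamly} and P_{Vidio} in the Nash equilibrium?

46.4375, 45.3125

Streamly's profit: π = (P_{Streamly} − 19)(131 − 3P_{Streamly} + 2P_{Vidio}).
∂π/∂P_{Streamly} = 188 − 6P_{Streamly} + 2P_{Vidio} = 0 ⇒ P_{Streamly} = 94/3 + (1/3)P_{Vidio}.
Similarly P_{Vidio} = 179/6 + (1/3)P_{Streamly}.
Plugging P_{Vidio} into Streamly's best response: P_{Streamly} = 94/3 + (1/3)(179/6 + (1/3)P_{Streamly}) ⇒ (8/9)P_{Streamly} = 743/18, so P_{Streamly} = 46.4375.
Then P_{Vidio} = 179/6 + (1/3)·46.4375 = 45.3125.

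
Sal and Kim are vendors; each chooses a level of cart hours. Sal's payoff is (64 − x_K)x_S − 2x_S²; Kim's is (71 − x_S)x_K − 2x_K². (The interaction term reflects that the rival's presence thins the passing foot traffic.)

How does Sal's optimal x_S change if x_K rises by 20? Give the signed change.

Expanding Sal's payoff: 64x_S − x_Kx_S − 2x_S².
∂π/∂x_S = 64 − x_K − 4x_S = 0, so x_S = 16 − 0.25x_K.
The reaction-function slope is −0.25, so a 20-unit rise in x_K moves x_S by −0.25 × 20 = −5. Sal's best response falls — the actions are strategic substitutes.

-5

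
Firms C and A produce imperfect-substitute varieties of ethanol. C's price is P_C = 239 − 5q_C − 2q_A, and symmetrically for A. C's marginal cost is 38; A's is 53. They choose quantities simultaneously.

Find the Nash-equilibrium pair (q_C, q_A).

17.0625, 15.1875

Firm C's profit: π = q_C(239 − 5q_C − 2q_A) − 38q_C.
∂π/∂q_C = 201 − 10q_C − 2q_A = 0 ⇒ q_C = 20.1 − 0.2q_A.
Similarly q_A = 18.6 − 0.2q_C.
Substituting the second reaction function into the first: q_C = 20.1 − 0.2(18.6 − 0.2q_C), which gives 0.96q_C = 16.38 ⇒ q_C = 17.0625.
Then q_A = 18.6 − 0.2·17.0625 = 15.1875.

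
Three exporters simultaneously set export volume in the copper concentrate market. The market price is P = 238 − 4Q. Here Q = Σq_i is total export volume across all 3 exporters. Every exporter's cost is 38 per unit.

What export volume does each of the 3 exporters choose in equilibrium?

12.5

A representative exporter's profit is π_i = q_i(238 − 4Q) − 38q_i, with Q = q_i + Σ_{j≠i} q_j.
First-order condition: 200 − 8q_i − 4Σ_{j≠i} q_j = 0.
In a symmetric equilibrium every exporter chooses the same q, so Σ_{j≠i} q_j = 2q. The condition becomes 200 − 16q = 0, giving q = 200/16 = 12.5.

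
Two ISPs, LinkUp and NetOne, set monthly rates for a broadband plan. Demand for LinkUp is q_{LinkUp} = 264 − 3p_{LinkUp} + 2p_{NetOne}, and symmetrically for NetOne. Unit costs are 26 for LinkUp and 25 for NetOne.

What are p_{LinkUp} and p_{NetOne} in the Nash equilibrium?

LinkUp's profit: π = (p_{LinkUp} − 26)(264 − 3p_{LinkUp} + 2p_{NetOne}).
∂π/∂p_{LinkUp} = 342 − 6p_{LinkUp} + 2p_{NetOne} = 0 ⇒ p_{LinkUp} = 57 + (1/3)p_{NetOne}.
Similarly p_{NetOne} = 56.5 + (1/3)p_{LinkUp}.
Substituting the second reaction function into the first: p_{LinkUp} = 57 + (1/3)(56.5 + (1/3)p_{LinkUp}), which gives (8/9)p_{LinkUp} = 455/6 ⇒ p_{LinkUp} = 85.3125.
Then p_{NetOne} = 56.5 + (1/3)·85.3125 = 84.9375.

85.3125, 84.9375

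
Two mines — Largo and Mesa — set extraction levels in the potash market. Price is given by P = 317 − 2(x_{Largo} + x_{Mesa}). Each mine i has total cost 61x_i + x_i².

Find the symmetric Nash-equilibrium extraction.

32

Mine Largo's profit: π = x_{Largo}(317 − 2(x_{Largo} + x_{Mesa})) − 61x_{Largo} − x_{Largo}².
∂π/∂x_{Largo} = 256 − 6x_{Largo} − 2x_{Mesa} = 0, so x_{Largo} = 128/3 − (1/3)x_{Mesa}.
Setting x_{Largo} = x_{Mesa} in the reaction function: x_{Largo} = 128/3 − (1/3)x_{Largo}, so x_{Largo} = (128/3) / (4/3) = 32.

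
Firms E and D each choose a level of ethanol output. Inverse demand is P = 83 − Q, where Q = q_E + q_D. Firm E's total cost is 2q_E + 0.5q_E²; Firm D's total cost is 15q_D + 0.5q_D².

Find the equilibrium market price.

45.75

Firm E's profit: π = q_E(83 − (q_E + q_D)) − 2q_E − 0.5q_E².
∂π/∂q_E = 81 − 3q_E − q_D = 0, so q_E = 27 − (1/3)q_D.
By the same steps for D: q_D = 68/3 − (1/3)q_E.
Solving the two reaction functions simultaneously: (1 − (−1/3)(−1/3))q_E = 27 − (1/3)·(68/3), so (8/9)q_E = 175/9 and q_E = 21.875.
Then q_D = 68/3 − (1/3)·21.875 = 15.375.
Equilibrium price: P = 83 − 37.25 = 45.75.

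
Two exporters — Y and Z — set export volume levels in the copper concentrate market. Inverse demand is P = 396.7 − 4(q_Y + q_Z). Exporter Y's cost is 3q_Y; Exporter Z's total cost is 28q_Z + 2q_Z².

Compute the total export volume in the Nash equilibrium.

Exporter Y's profit: π = q_Y(396.7 − 4(q_Y + q_Z)) − 3q_Y.
∂π/∂q_Y = 393.7 − 8q_Y − 4q_Z = 0, so q_Y = 49.2125 − 0.5q_Z.
For Z: ∂π/∂q_Z = 368.7 − 12q_Z − 4q_Y = 0 ⇒ q_Z = 30.725 − (1/3)q_Y.
Plugging q_Z into Y's best response: q_Y = 49.2125 − 0.5(30.725 − (1/3)q_Y) ⇒ (5/6)q_Y = 33.85, so q_Y = 40.62.
Then q_Z = 30.725 − (1/3)·40.62 = 17.185.
Total export volume: 40.62 + 17.185 = 57.805.

57.805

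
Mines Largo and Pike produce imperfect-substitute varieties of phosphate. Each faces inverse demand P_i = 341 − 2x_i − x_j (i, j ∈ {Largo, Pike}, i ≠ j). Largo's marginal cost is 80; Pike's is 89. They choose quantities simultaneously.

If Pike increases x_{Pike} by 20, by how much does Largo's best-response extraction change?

-5

Mine Largo's profit: π = x_{Largo}(341 − 2x_{Largo} − x_{Pike}) − 80x_{Largo}.
∂π/∂x_{Largo} = 261 − 4x_{Largo} − x_{Pike} = 0 ⇒ x_{Largo} = 65.25 − 0.25x_{Pike}.
The reaction-function slope is −0.25, so a 20-unit rise in x_{Pike} moves x_{Largo} by −0.25 × 20 = −5. Largo's best response falls — the actions are strategic substitutes.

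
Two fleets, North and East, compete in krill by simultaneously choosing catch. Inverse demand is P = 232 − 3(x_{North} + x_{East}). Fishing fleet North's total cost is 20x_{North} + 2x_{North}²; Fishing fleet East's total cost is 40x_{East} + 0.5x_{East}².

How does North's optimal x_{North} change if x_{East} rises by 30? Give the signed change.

Fishing fleet North's profit: π = x_{North}(232 − 3(x_{North} + x_{East})) − 20x_{North} − 2x_{North}².
∂π/∂x_{North} = 212 − 10x_{North} − 3x_{East} = 0, so x_{North} = 21.2 − 0.3x_{East}.
The reaction-function slope is −0.3, so a 30-unit rise in x_{East} moves x_{North} by −0.3 × 30 = −9. North's best response falls — the actions are strategic substitutes.

-9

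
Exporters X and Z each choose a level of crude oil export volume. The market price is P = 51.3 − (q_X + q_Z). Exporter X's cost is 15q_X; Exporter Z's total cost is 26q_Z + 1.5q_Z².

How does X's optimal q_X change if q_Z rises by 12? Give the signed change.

-6

Exporter X's profit: π = q_X(51.3 − (q_X + q_Z)) − 15q_X.
∂π/∂q_X = 36.3 − 2q_X − q_Z = 0, so q_X = 18.15 − 0.5q_Z.
The reaction-function slope is −0.5, so a 12-unit rise in q_Z moves q_X by −0.5 × 12 = −6. X's best response falls — the actions are strategic substitutes.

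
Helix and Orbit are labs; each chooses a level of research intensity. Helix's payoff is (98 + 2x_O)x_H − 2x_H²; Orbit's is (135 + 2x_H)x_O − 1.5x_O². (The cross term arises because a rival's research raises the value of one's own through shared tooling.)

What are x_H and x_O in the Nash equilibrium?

70.5, 92

Expanding Helix's payoff: 98x_H + 2x_Ox_H − 2x_H².
∂π/∂x_H = 98 + 2x_O − 4x_H = 0, so x_H = 24.5 + 0.5x_O.
Likewise for Orbit: x_O = 45 + (2/3)x_H.
Solving the two reaction functions simultaneously: (1 − (0.5)(2/3))x_H = 24.5 + 0.5·45, so (2/3)x_H = 47 and x_H = 70.5.
Then x_O = 45 + (2/3)·70.5 = 92.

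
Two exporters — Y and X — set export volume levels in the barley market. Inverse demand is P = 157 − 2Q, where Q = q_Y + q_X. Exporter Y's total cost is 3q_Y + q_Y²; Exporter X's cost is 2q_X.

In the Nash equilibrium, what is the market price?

64.2

Exporter Y's profit: π = q_Y(157 − 2(q_Y + q_X)) − 3q_Y − q_Y².
∂π/∂q_Y = 154 − 6q_Y − 2q_X = 0, so q_Y = 77/3 − (1/3)q_X.
For X: ∂π/∂q_X = 155 − 4q_X − 2q_Y = 0 ⇒ q_X = 38.75 − 0.5q_Y.
Substituting the second reaction function into the first: q_Y = 77/3 − (1/3)(38.75 − 0.5q_Y), which gives (5/6)q_Y = 12.75 ⇒ q_Y = 15.3.
Then q_X = 38.75 − 0.5·15.3 = 31.1.
Equilibrium price: P = 157 − 2·46.4 = 64.2.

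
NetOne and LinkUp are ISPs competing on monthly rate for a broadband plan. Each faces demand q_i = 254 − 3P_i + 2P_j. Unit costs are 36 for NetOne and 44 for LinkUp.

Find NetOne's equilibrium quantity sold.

NetOne's profit: π = (P_{NetOne} − 36)(254 − 3P_{NetOne} + 2P_{LinkUp}).
∂π/∂P_{NetOne} = 362 − 6P_{NetOne} + 2P_{LinkUp} = 0 ⇒ P_{NetOne} = 181/3 + (1/3)P_{LinkUp}.
Similarly P_{LinkUp} = 193/3 + (1/3)P_{NetOne}.
Substituting the second reaction function into the first: P_{NetOne} = 181/3 + (1/3)(193/3 + (1/3)P_{NetOne}), which gives (8/9)P_{NetOne} = 736/9 ⇒ P_{NetOne} = 92.
Then P_{LinkUp} = 193/3 + (1/3)·92 = 95.
q_{NetOne} = 254 − 3·92 + 2·95 = 168.

168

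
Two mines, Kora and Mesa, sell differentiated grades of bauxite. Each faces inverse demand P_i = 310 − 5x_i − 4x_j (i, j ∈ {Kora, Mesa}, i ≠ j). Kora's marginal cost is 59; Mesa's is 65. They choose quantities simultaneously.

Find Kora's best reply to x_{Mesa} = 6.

22.7

Mine Kora's profit: π = x_{Kora}(310 − 5x_{Kora} − 4x_{Mesa}) − 59x_{Kora}.
∂π/∂x_{Kora} = 251 − 10x_{Kora} − 4x_{Mesa} = 0 ⇒ x_{Kora} = 25.1 − 0.4x_{Mesa}.
At x_{Mesa} = 6: x_{Kora} = 25.1 − 0.4·6 = 22.7.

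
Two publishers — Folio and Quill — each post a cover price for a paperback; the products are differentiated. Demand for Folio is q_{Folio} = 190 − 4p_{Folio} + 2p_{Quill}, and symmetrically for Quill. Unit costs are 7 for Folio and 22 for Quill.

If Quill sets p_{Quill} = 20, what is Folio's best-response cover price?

32.25

Folio's profit: π = (p_{Folio} − 7)(190 − 4p_{Folio} + 2p_{Quill}).
∂π/∂p_{Folio} = 218 − 8p_{Folio} + 2p_{Quill} = 0 ⇒ p_{Folio} = 27.25 + 0.25p_{Quill}.
At p_{Quill} = 20: p_{Folio} = 27.25 + 0.25·20 = 32.25.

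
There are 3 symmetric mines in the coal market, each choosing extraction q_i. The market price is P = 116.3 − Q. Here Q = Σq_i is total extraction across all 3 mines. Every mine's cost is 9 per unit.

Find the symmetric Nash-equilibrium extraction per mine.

A representative mine's profit is π_i = q_i(116.3 − Q) − 9q_i, with Q = q_i + Σ_{j≠i} q_j.
First-order condition: 107.3 − 2q_i − Σ_{j≠i} q_j = 0.
In a symmetric equilibrium every mine chooses the same q, so Σ_{j≠i} q_j = 2q. The condition becomes 107.3 − 4q = 0, giving q = 107.3/4 = 26.825.

26.825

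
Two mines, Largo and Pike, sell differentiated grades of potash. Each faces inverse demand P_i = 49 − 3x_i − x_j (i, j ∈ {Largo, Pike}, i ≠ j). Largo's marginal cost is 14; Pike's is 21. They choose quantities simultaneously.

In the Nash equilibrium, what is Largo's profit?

81.12

Mine Largo's profit: π = x_{Largo}(49 − 3x_{Largo} − x_{Pike}) − 14x_{Largo}.
∂π/∂x_{Largo} = 35 − 6x_{Largo} − x_{Pike} = 0 ⇒ x_{Largo} = 35/6 − (1/6)x_{Pike}.
Similarly x_{Pike} = 14/3 − (1/6)x_{Largo}.
Plugging x_{Pike} into Largo's best response: x_{Largo} = 35/6 − (1/6)(14/3 − (1/6)x_{Largo}) ⇒ (35/36)x_{Largo} = 91/18, so x_{Largo} = 5.2.
Then x_{Pike} = 14/3 − (1/6)·5.2 = 3.8.
P_{Largo} = 49 − 3·5.2 − 3.8 = 29.6.
Profit = (29.6 − 14)·5.2 = 81.12.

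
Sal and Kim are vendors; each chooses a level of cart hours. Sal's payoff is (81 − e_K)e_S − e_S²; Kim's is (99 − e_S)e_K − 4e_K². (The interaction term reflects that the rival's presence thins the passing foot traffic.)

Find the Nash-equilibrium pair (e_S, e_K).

36.6, 7.8

Expanding Sal's payoff: 81e_S − e_Ke_S − e_S².
∂π/∂e_S = 81 − e_K − 2e_S = 0, so e_S = 40.5 − 0.5e_K.
Likewise for Kim: e_K = 12.375 − 0.125e_S.
Substituting the second reaction function into the first: e_S = 40.5 − 0.5(12.375 − 0.125e_S), which gives 0.9375e_S = 34.3125 ⇒ e_S = 36.6.
Then e_K = 12.375 − 0.125·36.6 = 7.8.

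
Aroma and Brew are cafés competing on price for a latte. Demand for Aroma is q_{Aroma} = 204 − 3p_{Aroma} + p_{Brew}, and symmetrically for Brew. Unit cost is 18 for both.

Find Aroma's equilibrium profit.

Aroma's profit: π = (p_{Aroma} − 18)(204 − 3p_{Aroma} + p_{Brew}).
∂π/∂p_{Aroma} = 258 − 6p_{Aroma} + p_{Brew} = 0 ⇒ p_{Aroma} = 43 + (1/6)p_{Brew}.
The game is symmetric, so in equilibrium p_{Brew} = p_{Aroma}: the reaction function gives (5/6)p_{Aroma} = 43, hence p_{Aroma} = 51.6.
q_{Aroma} = 204 − 3·51.6 + 51.6 = 100.8.
Profit = (51.6 − 18)·100.8 = 3386.88.

3386.88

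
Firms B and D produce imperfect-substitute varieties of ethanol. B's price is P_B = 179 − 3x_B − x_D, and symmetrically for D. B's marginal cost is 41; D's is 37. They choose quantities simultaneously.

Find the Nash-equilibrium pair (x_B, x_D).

19.6, 20.4

Firm B's profit: π = x_B(179 − 3x_B − x_D) − 41x_B.
∂π/∂x_B = 138 − 6x_B − x_D = 0 ⇒ x_B = 23 − (1/6)x_D.
Similarly x_D = 71/3 − (1/6)x_B.
Plugging x_D into B's best response: x_B = 23 − (1/6)(71/3 − (1/6)x_B) ⇒ (35/36)x_B = 343/18, so x_B = 19.6.
Then x_D = 71/3 − (1/6)·19.6 = 20.4.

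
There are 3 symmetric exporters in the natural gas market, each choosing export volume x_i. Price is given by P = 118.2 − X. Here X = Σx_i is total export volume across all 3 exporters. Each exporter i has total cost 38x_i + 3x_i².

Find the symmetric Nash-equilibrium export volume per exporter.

8.02

A representative exporter's profit is π_i = x_i(118.2 − X) − 38x_i − 3x_i², with X = x_i + Σ_{j≠i} x_j.
First-order condition: 80.2 − 8x_i − Σ_{j≠i} x_j = 0.
With identical exporters, set every x_j = x: then 80.2 − 8x − 2x = 0, i.e. x = 80.2/10 = 8.02.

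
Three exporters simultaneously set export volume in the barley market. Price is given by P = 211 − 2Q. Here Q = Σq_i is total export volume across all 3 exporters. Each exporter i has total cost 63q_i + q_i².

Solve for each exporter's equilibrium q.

A representative exporter's profit is π_i = q_i(211 − 2Q) − 63q_i − q_i², with Q = q_i + Σ_{j≠i} q_j.
First-order condition: 148 − 6q_i − 2Σ_{j≠i} q_j = 0.
With identical exporters, set every q_j = q: then 148 − 6q − 4q = 0, i.e. q = 148/10 = 14.8.

14.8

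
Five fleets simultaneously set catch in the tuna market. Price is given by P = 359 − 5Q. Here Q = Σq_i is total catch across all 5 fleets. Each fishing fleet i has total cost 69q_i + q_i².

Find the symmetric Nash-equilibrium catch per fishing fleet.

9.0625

A representative fishing fleet's profit is π_i = q_i(359 − 5Q) − 69q_i − q_i², with Q = q_i + Σ_{j≠i} q_j.
First-order condition: 290 − 12q_i − 5Σ_{j≠i} q_j = 0.
In a symmetric equilibrium every fishing fleet chooses the same q, so Σ_{j≠i} q_j = 4q. The condition becomes 290 − 32q = 0, giving q = 290/32 = 9.0625.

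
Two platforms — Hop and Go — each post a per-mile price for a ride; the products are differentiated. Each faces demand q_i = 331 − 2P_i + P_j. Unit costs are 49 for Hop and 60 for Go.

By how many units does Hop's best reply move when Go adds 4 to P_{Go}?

1

Hop's profit: π = (P_{Hop} − 49)(331 − 2P_{Hop} + P_{Go}).
∂π/∂P_{Hop} = 429 − 4P_{Hop} + P_{Go} = 0 ⇒ P_{Hop} = 107.25 + 0.25P_{Go}.
The reaction-function slope is 0.25, so a 4-unit rise in P_{Go} moves P_{Hop} by 0.25 × 4 = 1. Hop's best response rises — the actions are strategic complements.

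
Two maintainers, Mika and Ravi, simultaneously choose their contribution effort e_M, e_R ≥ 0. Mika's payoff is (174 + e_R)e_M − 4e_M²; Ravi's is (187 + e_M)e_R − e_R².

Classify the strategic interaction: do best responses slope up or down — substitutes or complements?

strategic complements

Expanding Mika's payoff: 174e_M + e_Re_M − 4e_M².
∂π/∂e_M = 174 + e_R − 8e_M = 0, so e_M = 21.75 + 0.125e_R.
The best-response slope de_M/de_R = 0.125 > 0: the reaction function is upward-sloping, so the choices are strategic complements.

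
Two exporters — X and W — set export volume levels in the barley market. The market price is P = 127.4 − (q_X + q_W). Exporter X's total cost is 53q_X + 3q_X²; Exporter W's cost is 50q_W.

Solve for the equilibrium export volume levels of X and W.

4.76, 36.32

Exporter X's profit: π = q_X(127.4 − (q_X + q_W)) − 53q_X − 3q_X².
∂π/∂q_X = 74.4 − 8q_X − q_W = 0, so q_X = 9.3 − 0.125q_W.
For W: ∂π/∂q_W = 77.4 − 2q_W − q_X = 0 ⇒ q_W = 38.7 − 0.5q_X.
Plugging q_W into X's best response: q_X = 9.3 − 0.125(38.7 − 0.5q_X) ⇒ 0.9375q_X = 4.4625, so q_X = 4.76.
Then q_W = 38.7 − 0.5·4.76 = 36.32.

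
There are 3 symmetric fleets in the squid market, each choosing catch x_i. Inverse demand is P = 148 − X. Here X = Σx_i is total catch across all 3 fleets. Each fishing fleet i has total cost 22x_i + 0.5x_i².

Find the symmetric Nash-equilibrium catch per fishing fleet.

25.2

A representative fishing fleet's profit is π_i = x_i(148 − X) − 22x_i − 0.5x_i², with X = x_i + Σ_{j≠i} x_j.
First-order condition: 126 − 3x_i − Σ_{j≠i} x_j = 0.
In a symmetric equilibrium every fishing fleet chooses the same x, so Σ_{j≠i} x_j = 2x. The condition becomes 126 − 5x = 0, giving x = 126/5 = 25.2.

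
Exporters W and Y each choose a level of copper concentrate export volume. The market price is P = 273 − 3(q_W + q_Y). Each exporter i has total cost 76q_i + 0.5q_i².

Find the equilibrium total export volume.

Exporter W's profit: π = q_W(273 − 3(q_W + q_Y)) − 76q_W − 0.5q_W².
∂π/∂q_W = 197 − 7q_W − 3q_Y = 0, so q_W = 197/7 − (3/7)q_Y.
By symmetry q_Y = q_W; substituting into the reaction function, (10/7)q_W = 197/7 and q_W = 19.7.
Total export volume: 19.7 + 19.7 = 39.4.

39.4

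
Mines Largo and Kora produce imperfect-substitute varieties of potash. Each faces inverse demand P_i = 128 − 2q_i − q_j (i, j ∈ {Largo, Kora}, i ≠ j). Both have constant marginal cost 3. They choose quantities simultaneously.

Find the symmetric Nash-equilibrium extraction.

25

Mine Largo's profit: π = q_{Largo}(128 − 2q_{Largo} − q_{Kora}) − 3q_{Largo}.
∂π/∂q_{Largo} = 125 − 4q_{Largo} − q_{Kora} = 0 ⇒ q_{Largo} = 31.25 − 0.25q_{Kora}.
By symmetry q_{Kora} = q_{Largo}; substituting into the reaction function, 1.25q_{Largo} = 31.25 and q_{Largo} = 25.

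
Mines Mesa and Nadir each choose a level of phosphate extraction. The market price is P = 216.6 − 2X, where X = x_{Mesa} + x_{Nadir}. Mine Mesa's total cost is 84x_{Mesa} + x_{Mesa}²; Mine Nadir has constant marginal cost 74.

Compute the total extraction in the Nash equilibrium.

41.78

Mine Mesa's profit: π = x_{Mesa}(216.6 − 2(x_{Mesa} + x_{Nadir})) − 84x_{Mesa} − x_{Mesa}².
∂π/∂x_{Mesa} = 132.6 − 6x_{Mesa} − 2x_{Nadir} = 0, so x_{Mesa} = 22.1 − (1/3)x_{Nadir}.
For Nadir: ∂π/∂x_{Nadir} = 142.6 − 4x_{Nadir} − 2x_{Mesa} = 0 ⇒ x_{Nadir} = 35.65 − 0.5x_{Mesa}.
Solving the two reaction functions simultaneously: (1 − (−1/3)(−0.5))x_{Mesa} = 22.1 − (1/3)·35.65, so (5/6)x_{Mesa} = 613/60 and x_{Mesa} = 12.26.
Then x_{Nadir} = 35.65 − 0.5·12.26 = 29.52.
Total extraction: 12.26 + 29.52 = 41.78.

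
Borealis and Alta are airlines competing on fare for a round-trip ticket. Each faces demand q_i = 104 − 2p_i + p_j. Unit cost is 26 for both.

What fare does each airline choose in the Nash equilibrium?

52

Borealis's profit: π = (p_{Borealis} − 26)(104 − 2p_{Borealis} + p_{Alta}).
∂π/∂p_{Borealis} = 156 − 4p_{Borealis} + p_{Alta} = 0 ⇒ p_{Borealis} = 39 + 0.25p_{Alta}.
By symmetry p_{Alta} = p_{Borealis}; substituting into the reaction function, 0.75p_{Borealis} = 39 and p_{Borealis} = 52.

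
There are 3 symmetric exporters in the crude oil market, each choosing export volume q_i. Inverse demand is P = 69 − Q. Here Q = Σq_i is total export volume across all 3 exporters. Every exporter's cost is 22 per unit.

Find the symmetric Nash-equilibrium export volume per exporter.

A representative exporter's profit is π_i = q_i(69 − Q) − 22q_i, with Q = q_i + Σ_{j≠i} q_j.
First-order condition: 47 − 2q_i − Σ_{j≠i} q_j = 0.
Imposing symmetry (q_j = q for all j) turns Σ_{j≠i} q_j into 2q, so 47 = 4q and q = 11.75.

11.75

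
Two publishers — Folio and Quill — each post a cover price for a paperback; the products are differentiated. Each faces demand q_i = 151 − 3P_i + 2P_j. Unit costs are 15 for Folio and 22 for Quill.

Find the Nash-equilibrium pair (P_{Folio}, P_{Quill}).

50.3125, 52.9375

Folio's profit: π = (P_{Folio} − 15)(151 − 3P_{Folio} + 2P_{Quill}).
∂π/∂P_{Folio} = 196 − 6P_{Folio} + 2P_{Quill} = 0 ⇒ P_{Folio} = 98/3 + (1/3)P_{Quill}.
Similarly P_{Quill} = 217/6 + (1/3)P_{Folio}.
Substituting the second reaction function into the first: P_{Folio} = 98/3 + (1/3)(217/6 + (1/3)P_{Folio}), which gives (8/9)P_{Folio} = 805/18 ⇒ P_{Folio} = 50.3125.
Then P_{Quill} = 217/6 + (1/3)·50.3125 = 52.9375.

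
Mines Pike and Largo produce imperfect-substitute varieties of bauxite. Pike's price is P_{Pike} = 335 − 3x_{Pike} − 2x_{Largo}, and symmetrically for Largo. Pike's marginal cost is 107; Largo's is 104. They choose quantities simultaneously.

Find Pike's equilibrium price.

191.9375

Mine Pike's profit: π = x_{Pike}(335 − 3x_{Pike} − 2x_{Largo}) − 107x_{Pike}.
∂π/∂x_{Pike} = 228 − 6x_{Pike} − 2x_{Largo} = 0 ⇒ x_{Pike} = 38 − (1/3)x_{Largo}.
Similarly x_{Largo} = 38.5 − (1/3)x_{Pike}.
Plugging x_{Largo} into Pike's best response: x_{Pike} = 38 − (1/3)(38.5 − (1/3)x_{Pike}) ⇒ (8/9)x_{Pike} = 151/6, so x_{Pike} = 28.3125.
Then x_{Largo} = 38.5 − (1/3)·28.3125 = 29.0625.
P_{Pike} = 335 − 3·28.3125 − 2·29.0625 = 191.9375.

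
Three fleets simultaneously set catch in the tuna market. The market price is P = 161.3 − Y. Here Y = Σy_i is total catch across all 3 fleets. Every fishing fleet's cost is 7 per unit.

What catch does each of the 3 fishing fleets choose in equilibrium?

A representative fishing fleet's profit is π_i = y_i(161.3 − Y) − 7y_i, with Y = y_i + Σ_{j≠i} y_j.
First-order condition: 154.3 − 2y_i − Σ_{j≠i} y_j = 0.
With identical fishing fleets, set every y_j = y: then 154.3 − 2y − 2y = 0, i.e. y = 154.3/4 = 38.575.

38.575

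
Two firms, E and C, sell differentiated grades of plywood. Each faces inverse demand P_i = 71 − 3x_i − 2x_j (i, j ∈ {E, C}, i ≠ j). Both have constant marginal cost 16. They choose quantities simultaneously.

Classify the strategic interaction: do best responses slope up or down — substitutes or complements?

Firm E's profit: π = x_E(71 − 3x_E − 2x_C) − 16x_E.
∂π/∂x_E = 55 − 6x_E − 2x_C = 0 ⇒ x_E = 55/6 − (1/3)x_C.
The best-response slope dx_E/dx_C = −1/3 < 0: the reaction function is downward-sloping, so the choices are strategic substitutes.

strategic substitutes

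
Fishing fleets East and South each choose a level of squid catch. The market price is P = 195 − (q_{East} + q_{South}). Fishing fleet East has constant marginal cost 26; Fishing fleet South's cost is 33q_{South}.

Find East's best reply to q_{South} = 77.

46

Fishing fleet East's profit: π = q_{East}(195 − (q_{East} + q_{South})) − 26q_{East}.
∂π/∂q_{East} = 169 − 2q_{East} − q_{South} = 0, so q_{East} = 84.5 − 0.5q_{South}.
At q_{South} = 77: q_{East} = 84.5 − 0.5·77 = 46.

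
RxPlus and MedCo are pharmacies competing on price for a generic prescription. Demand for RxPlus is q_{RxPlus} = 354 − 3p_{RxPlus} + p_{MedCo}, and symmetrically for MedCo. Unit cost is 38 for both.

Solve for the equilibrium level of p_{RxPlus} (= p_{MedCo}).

93.6

RxPlus's profit: π = (p_{RxPlus} − 38)(354 − 3p_{RxPlus} + p_{MedCo}).
∂π/∂p_{RxPlus} = 468 − 6p_{RxPlus} + p_{MedCo} = 0 ⇒ p_{RxPlus} = 78 + (1/6)p_{MedCo}.
The game is symmetric, so in equilibrium p_{MedCo} = p_{RxPlus}: the reaction function gives (5/6)p_{RxPlus} = 78, hence p_{RxPlus} = 93.6.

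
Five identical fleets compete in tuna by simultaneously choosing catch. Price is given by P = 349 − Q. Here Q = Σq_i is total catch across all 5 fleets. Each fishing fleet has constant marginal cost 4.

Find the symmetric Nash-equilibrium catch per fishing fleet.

57.5

A representative fishing fleet's profit is π_i = q_i(349 − Q) − 4q_i, with Q = q_i + Σ_{j≠i} q_j.
First-order condition: 345 − 2q_i − Σ_{j≠i} q_j = 0.
In a symmetric equilibrium every fishing fleet chooses the same q, so Σ_{j≠i} q_j = 4q. The condition becomes 345 − 6q = 0, giving q = 345/6 = 57.5.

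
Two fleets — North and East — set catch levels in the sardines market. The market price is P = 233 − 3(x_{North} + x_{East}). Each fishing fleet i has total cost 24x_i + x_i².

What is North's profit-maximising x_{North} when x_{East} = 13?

21.25

Fishing fleet North's profit: π = x_{North}(233 − 3(x_{North} + x_{East})) − 24x_{North} − x_{North}².
∂π/∂x_{North} = 209 − 8x_{North} − 3x_{East} = 0, so x_{North} = 26.125 − 0.375x_{East}.
At x_{East} = 13: x_{North} = 26.125 − 0.375·13 = 21.25.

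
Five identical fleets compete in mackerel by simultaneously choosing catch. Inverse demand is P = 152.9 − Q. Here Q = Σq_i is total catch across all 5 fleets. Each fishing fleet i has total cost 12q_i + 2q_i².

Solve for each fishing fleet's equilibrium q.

A representative fishing fleet's profit is π_i = q_i(152.9 − Q) − 12q_i − 2q_i², with Q = q_i + Σ_{j≠i} q_j.
First-order condition: 140.9 − 6q_i − Σ_{j≠i} q_j = 0.
Imposing symmetry (q_j = q for all j) turns Σ_{j≠i} q_j into 4q, so 140.9 = 10q and q = 14.09.

14.09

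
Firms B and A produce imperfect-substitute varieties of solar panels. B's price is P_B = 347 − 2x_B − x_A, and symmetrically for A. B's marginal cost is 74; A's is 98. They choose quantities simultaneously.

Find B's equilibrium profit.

6316.88

Firm B's profit: π = x_B(347 − 2x_B − x_A) − 74x_B.
∂π/∂x_B = 273 − 4x_B − x_A = 0 ⇒ x_B = 68.25 − 0.25x_A.
Similarly x_A = 62.25 − 0.25x_B.
Plugging x_A into B's best response: x_B = 68.25 − 0.25(62.25 − 0.25x_B) ⇒ 0.9375x_B = 52.6875, so x_B = 56.2.
Then x_A = 62.25 − 0.25·56.2 = 48.2.
P_B = 347 − 2·56.2 − 48.2 = 186.4.
Profit = (186.4 − 74)·56.2 = 6316.88.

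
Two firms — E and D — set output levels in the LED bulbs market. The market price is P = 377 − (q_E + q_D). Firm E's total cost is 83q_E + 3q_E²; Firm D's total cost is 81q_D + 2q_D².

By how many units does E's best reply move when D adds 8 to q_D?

Firm E's profit: π = q_E(377 − (q_E + q_D)) − 83q_E − 3q_E².
∂π/∂q_E = 294 − 8q_E − q_D = 0, so q_E = 36.75 − 0.125q_D.
The reaction-function slope is −0.125, so an 8-unit rise in q_D moves q_E by −0.125 × 8 = −1. E's best response falls — the actions are strategic substitutes.

-1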